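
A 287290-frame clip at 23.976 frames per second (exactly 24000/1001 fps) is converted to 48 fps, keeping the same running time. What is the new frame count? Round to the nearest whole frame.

575155 frames

Frames at target rate = 287290 × (48) / (24000/1001) = 28757729/50 ≈ 575154.580.
Nearest whole frame: 575155.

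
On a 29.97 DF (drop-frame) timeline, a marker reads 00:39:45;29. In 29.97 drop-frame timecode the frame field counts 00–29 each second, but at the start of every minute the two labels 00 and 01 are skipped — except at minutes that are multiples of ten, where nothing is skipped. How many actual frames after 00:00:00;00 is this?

71507

As if non-drop at 30 labels/s: (0 × 3600 + 39 × 60 + 45) × 30 + 29 = 71579.
Minute boundaries passed: 39; those not divisible by 10: 39 − 3 = 36; dropped labels = 2 × 36 = 72.
Actual frame index = 71579 − 72 = 71507.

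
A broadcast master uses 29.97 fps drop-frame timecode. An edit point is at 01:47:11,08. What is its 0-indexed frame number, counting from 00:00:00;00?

192744

As if non-drop at 30 labels/s: (1 × 3600 + 47 × 60 + 11) × 30 + 8 = 192938.
Minute boundaries passed: 107; those not divisible by 10: 107 − 10 = 97; dropped labels = 2 × 97 = 194.
Actual frame index = 192938 − 194 = 192744.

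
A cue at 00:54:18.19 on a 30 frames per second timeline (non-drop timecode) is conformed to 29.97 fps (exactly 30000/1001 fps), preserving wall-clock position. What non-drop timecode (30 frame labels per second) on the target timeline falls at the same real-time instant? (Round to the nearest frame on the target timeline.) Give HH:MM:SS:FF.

Source frame index: (0×3600 + 54×60 + 18) × 30 + 19 = 97759.
Real time: 97759 / (30) = 97759/30 s.
Target frame: (97759/30) × (30000/1001) = 97759000/1001 ≈ 97661.339 → 97661.
At 30 labels/s: frame 97661 → 00:54:15:11.

00:54:15:11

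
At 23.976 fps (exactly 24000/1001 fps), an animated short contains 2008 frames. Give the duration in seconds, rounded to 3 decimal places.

83.750 seconds

Running time = 2008 × 1001/24000 = 251251/3000 s ≈ 83.750 s.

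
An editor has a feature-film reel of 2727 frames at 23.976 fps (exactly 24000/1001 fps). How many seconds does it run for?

Running time = 2727 / (24000/1001) = 113.738625 s.

113.738625 seconds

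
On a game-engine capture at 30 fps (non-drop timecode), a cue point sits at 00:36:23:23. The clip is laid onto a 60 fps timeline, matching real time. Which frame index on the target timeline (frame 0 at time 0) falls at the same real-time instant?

frame 131026

Source frame index: (0×3600 + 36×60 + 23) × 30 + 23 = 65513.
Real time: 65513 / (30) = 65513/30 s.
Target frame: (65513/30) × (60) = 131026.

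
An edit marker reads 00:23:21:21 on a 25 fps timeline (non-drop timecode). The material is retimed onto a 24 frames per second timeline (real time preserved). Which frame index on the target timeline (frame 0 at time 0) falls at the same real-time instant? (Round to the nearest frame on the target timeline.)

frame 33644

Source frame index: (0×3600 + 23×60 + 21) × 25 + 21 = 35046.
Real time: 35046 / (25) = 35046/25 s.
Target frame: (35046/25) × (24) = 841104/25 ≈ 33644.160 → 33644.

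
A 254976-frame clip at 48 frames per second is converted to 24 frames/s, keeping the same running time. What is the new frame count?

Frames at target rate = 254976 × (24) / (48) = 127488.

127488 frames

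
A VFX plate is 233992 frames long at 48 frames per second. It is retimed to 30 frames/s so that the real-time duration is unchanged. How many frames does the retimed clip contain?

Frames at target rate = 233992 × (30) / (48) = 146245.

146245 frames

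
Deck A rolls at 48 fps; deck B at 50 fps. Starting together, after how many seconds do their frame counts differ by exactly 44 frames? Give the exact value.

The gap grows by |50 − 48| = 2 frames per second.
Time for a 44-frame gap: 44 ÷ (2) = 22 s.

22 seconds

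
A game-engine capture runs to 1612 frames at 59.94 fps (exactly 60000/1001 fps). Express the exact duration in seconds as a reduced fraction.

Running time = 1612 ÷ (60000/1001) = 1612 × 1001/60000 = 403403/15000 s.

403403/15000 seconds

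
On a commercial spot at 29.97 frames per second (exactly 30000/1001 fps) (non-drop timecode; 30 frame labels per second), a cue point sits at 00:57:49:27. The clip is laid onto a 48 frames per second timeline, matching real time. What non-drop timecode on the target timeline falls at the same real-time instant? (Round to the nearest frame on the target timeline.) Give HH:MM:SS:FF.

Source frame index: (0×3600 + 57×60 + 49) × 30 + 27 = 104097.
Real time: 104097 / (30000/1001) = 34733699/10000 s.
Target frame: (34733699/10000) × (48) = 104201097/625 ≈ 166721.755 → 166722.
At 48 labels/s: frame 166722 → 00:57:53:18.

00:57:53:18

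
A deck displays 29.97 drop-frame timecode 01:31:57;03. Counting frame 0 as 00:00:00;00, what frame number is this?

165349

As if non-drop at 30 labels/s: (1 × 3600 + 31 × 60 + 57) × 30 + 3 = 165513.
Minute boundaries passed: 91; those not divisible by 10: 91 − 9 = 82; dropped labels = 2 × 82 = 164.
Actual frame index = 165513 − 164 = 165349.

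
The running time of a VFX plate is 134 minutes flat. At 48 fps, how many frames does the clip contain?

385920 frames

134 min = 8040 s.
Frames = 8040 × 48 = 385920.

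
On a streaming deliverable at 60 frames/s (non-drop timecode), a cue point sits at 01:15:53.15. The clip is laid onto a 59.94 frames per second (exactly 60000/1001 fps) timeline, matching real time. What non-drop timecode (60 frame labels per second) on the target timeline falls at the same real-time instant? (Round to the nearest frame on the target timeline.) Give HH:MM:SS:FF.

Source frame index: (1×3600 + 15×60 + 53) × 60 + 15 = 273195.
Real time: 273195 / (60) = 18213/4 s.
Target frame: (18213/4) × (60000/1001) = 21015000/77 ≈ 272922.078 → 272922.
At 60 labels/s: frame 272922 → 01:15:48:42.

01:15:48:42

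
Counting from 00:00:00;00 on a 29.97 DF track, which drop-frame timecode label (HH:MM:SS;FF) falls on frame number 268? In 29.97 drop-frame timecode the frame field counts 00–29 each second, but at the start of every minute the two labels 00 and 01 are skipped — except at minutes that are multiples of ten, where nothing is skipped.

00:00:08;28

Each 10-minute DF block holds 10 × 60 × 30 − 9 × 2 = 17982 frames. 268 ÷ 17982 → 0 full blocks, remainder 268.
Within the partial block the first minute is 1800 frames and each further minute 1798, so 0 further minute boundaries passed. Total skipped labels = 18 × 0 + 2 × 0 = 0.
Non-drop label index = 268 + 0 = 268; at 30 labels/s that is 00:00:08:28, i.e. DF 00:00:08;28.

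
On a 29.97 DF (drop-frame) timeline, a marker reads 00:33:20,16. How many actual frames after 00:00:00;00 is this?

Complete 10-minute blocks: 3, each 17982 frames → 53946.
Remaining 3 whole minutes in the current block: 1800 + 2 × 1798 = 5396 frames.
Within the current minute: 20 × 30 + 16 − 2 = 614 (labels ;00/;01 skipped at this minute). Total = 53946 + 5396 + 614 = 59956.

59956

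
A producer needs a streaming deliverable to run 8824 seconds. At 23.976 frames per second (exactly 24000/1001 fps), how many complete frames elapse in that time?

211564 frames

Frames = 8824 × 24000/1001 = 211776000/1001 ≈ 211564.4356.
Complete frames: 211564.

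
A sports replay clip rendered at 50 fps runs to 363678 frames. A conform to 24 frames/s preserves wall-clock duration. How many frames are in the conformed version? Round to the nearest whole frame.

Frames at target rate = 363678 × (24) / (50) = 4364136/25 ≈ 174565.440.
Nearest whole frame: 174565.

174565 frames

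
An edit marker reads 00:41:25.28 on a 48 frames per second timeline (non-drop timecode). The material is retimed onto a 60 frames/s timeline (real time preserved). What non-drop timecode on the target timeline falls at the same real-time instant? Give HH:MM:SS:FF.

00:41:25:35

Source frame index: (0×3600 + 41×60 + 25) × 48 + 28 = 119308.
Real time: 119308 / (48) = 29827/12 s.
Target frame: (29827/12) × (60) = 149135.
At 60 labels/s: frame 149135 → 00:41:25:35.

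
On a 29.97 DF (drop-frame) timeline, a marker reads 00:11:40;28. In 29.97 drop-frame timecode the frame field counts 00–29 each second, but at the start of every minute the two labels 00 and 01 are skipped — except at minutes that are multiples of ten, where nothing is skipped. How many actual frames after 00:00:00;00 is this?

Complete 10-minute blocks: 1, each 17982 frames → 17982.
Remaining 1 whole minute in the current block: 1800 + 0 × 1798 = 1800 frames.
Within the current minute: 40 × 30 + 28 − 2 = 1226 (labels ;00/;01 skipped at this minute). Total = 17982 + 1800 + 1226 = 21008.

21008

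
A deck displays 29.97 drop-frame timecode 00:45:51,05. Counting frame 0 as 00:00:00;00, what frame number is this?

82453

Complete 10-minute blocks: 4, each 17982 frames → 71928.
Remaining 5 whole minutes in the current block: 1800 + 4 × 1798 = 8992 frames.
Within the current minute: 51 × 30 + 5 − 2 = 1533 (labels ;00/;01 skipped at this minute). Total = 71928 + 8992 + 1533 = 82453.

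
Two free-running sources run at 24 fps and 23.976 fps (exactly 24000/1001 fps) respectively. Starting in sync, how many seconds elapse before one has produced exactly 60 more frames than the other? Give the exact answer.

The gap grows by |24000/1001 − 24| = 24/1001 frames per second.
Time for a 60-frame gap: 60 ÷ (24/1001) = 2502.5 s.

2502.5 seconds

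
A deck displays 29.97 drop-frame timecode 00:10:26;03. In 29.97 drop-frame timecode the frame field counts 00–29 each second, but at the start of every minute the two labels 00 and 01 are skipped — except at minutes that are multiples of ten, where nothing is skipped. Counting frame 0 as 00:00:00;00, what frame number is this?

18765

Complete 10-minute blocks: 1, each 17982 frames → 17982.
Remaining 0 whole minutes in the current block: 0 frames.
Within the current minute: 26 × 30 + 3 = 783. Total = 17982 + 0 + 783 = 18765.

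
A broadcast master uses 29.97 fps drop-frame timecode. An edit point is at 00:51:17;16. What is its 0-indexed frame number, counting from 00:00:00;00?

92234

Complete 10-minute blocks: 5, each 17982 frames → 89910.
Remaining 1 whole minute in the current block: 1800 + 0 × 1798 = 1800 frames.
Within the current minute: 17 × 30 + 16 − 2 = 524 (labels ;00/;01 skipped at this minute). Total = 89910 + 1800 + 524 = 92234.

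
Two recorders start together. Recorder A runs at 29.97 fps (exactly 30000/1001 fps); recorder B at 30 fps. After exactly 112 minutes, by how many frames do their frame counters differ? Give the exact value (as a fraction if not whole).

112 min = 6720 s.
A emits 30000/1001 × 6720 = 28800000/143 frames; B emits 30 × 6720 = 201600.
Difference = 28800/143 frames (≈ 201.3986); B is ahead of A.

28800/143 frames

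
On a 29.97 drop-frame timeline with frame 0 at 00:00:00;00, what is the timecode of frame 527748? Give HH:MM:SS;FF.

Each 10-minute DF block holds 10 × 60 × 30 − 9 × 2 = 17982 frames. 527748 ÷ 17982 → 29 full blocks, remainder 6270.
Within the partial block the first minute is 1800 frames and each further minute 1798, so 3 further minute boundaries passed. Total skipped labels = 18 × 29 + 2 × 3 = 528.
Non-drop label index = 527748 + 528 = 528276; at 30 labels/s that is 04:53:29:06, i.e. DF 04:53:29;06.

04:53:29;06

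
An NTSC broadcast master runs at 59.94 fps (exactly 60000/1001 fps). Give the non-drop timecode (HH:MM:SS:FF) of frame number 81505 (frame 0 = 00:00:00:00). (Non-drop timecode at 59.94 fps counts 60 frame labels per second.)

00:22:38:25

81505 ÷ 60 = 1358 full seconds, remainder 25 frames.
1358 s = 0 h 22 min 38 s.
Timecode: 00:22:38:25.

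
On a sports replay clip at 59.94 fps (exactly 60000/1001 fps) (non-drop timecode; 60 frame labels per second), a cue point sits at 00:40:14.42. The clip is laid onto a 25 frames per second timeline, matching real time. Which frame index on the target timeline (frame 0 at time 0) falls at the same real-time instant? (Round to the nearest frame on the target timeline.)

frame 60428

Source frame index: (0×3600 + 40×60 + 14) × 60 + 42 = 144882.
Real time: 144882 / (60000/1001) = 24171147/10000 s.
Target frame: (24171147/10000) × (25) = 24171147/400 ≈ 60427.868 → 60428.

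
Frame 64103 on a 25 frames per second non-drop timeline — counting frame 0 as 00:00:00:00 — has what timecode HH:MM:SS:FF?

64103 ÷ 25 = 2564 full seconds, remainder 3 frames.
2564 s = 0 h 42 min 44 s.
Timecode: 00:42:44:03.

00:42:44:03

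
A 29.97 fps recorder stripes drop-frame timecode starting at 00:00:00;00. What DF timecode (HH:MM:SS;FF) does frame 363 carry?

00:00:12;03

Ten DF minutes hold 17982 frames, so frame 363 lies in block 0 (frames 0–17981) with 363 frames into that block.
The block's first minute is 1800 frames and the rest 1798 each; 363 frames reaches minute 0, so 0 × 18 + 0 × 2 = 0 labels have been skipped so far.
Adding those back, label number 363 + 0 = 363 at 30 labels/s is 12 s + 3 f = 0 h 0 min 12 s frame 3, i.e. 00:00:12;03.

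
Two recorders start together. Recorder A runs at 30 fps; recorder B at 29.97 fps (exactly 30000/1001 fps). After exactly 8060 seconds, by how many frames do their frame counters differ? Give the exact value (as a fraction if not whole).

18600/77 frames

A emits 30 × 8060 = 241800 frames; B emits 30000/1001 × 8060 = 18600000/77.
Difference = 18600/77 frames (≈ 241.5584); B is behind A.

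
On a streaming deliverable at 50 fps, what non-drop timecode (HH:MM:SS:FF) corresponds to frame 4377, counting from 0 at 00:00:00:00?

00:01:27:27

4377 ÷ 50 = 87 full seconds, remainder 27 frames.
87 s = 0 h 1 min 27 s.
Timecode: 00:01:27:27.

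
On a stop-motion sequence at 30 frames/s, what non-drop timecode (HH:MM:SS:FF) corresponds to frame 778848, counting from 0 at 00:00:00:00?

778848 ÷ 30 = 25961 full seconds, remainder 18 frames.
25961 s = 7 h 12 min 41 s.
Timecode: 07:12:41:18.

07:12:41:18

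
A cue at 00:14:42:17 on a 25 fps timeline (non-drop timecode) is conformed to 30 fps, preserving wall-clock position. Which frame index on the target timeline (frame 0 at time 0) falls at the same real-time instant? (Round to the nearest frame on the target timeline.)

Source frame index: (0×3600 + 14×60 + 42) × 25 + 17 = 22067.
Real time: 22067 / (25) = 22067/25 s.
Target frame: (22067/25) × (30) = 132402/5 ≈ 26480.400 → 26480.

frame 26480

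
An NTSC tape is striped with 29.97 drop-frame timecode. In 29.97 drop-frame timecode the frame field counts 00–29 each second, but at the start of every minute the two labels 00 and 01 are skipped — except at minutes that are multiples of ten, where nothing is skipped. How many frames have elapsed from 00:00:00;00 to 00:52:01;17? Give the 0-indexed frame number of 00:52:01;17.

93553

As if non-drop at 30 labels/s: (0 × 3600 + 52 × 60 + 1) × 30 + 17 = 93647.
Minute boundaries passed: 52; those not divisible by 10: 52 − 5 = 47; dropped labels = 2 × 47 = 94.
Actual frame index = 93647 − 94 = 93553.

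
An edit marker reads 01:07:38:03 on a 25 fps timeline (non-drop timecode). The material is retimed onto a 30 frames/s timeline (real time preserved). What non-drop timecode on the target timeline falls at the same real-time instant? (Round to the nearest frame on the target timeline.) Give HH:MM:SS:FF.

Source frame index: (1×3600 + 7×60 + 38) × 25 + 3 = 101453.
Real time: 101453 / (25) = 101453/25 s.
Target frame: (101453/25) × (30) = 608718/5 ≈ 121743.600 → 121744.
At 30 labels/s: frame 121744 → 01:07:38:04.

01:07:38:04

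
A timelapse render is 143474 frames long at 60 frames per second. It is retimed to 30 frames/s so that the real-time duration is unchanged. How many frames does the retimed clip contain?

Target frames = source frames × (target rate / source rate) = 143474 × (30)/(60) = 143474 × 1/2 = 71737.

71737 frames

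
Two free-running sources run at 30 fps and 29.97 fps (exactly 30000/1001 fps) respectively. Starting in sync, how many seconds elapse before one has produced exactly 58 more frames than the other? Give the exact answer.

29029/15 seconds

The gap grows by |30000/1001 − 30| = 30/1001 frames per second.
Time for a 58-frame gap: 58 ÷ (30/1001) = 29029/15 s.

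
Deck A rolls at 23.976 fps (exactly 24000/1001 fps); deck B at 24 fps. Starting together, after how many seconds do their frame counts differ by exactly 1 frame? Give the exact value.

1001/24 seconds

The gap grows by |24 − 24000/1001| = 24/1001 frames per second.
Time for a 1-frame gap: 1 ÷ (24/1001) = 1001/24 s.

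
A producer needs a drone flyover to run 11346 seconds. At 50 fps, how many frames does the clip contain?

Frames = 11346 × 50 = 567300.

567300 frames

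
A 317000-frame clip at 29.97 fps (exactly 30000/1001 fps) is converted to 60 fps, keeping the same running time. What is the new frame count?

634634 frames

Target frames = source frames × (target rate / source rate) = 317000 × (60)/(30000/1001) = 317000 × 1001/500 = 634634.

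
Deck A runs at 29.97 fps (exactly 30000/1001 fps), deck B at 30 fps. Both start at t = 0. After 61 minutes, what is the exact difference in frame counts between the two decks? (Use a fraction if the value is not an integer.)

109800/1001 frames

61 min = 3660 s.
A emits 30000/1001 × 3660 = 109800000/1001 frames; B emits 30 × 3660 = 109800.
Difference = 109800/1001 frames (≈ 109.6903); B is ahead of A.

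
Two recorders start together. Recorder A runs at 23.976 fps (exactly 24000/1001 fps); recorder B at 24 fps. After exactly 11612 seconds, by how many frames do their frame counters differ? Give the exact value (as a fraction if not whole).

278688/1001 frames

A emits 24000/1001 × 11612 = 278688000/1001 frames; B emits 24 × 11612 = 278688.
Difference = 278688/1001 frames (≈ 278.4096); B is ahead of A.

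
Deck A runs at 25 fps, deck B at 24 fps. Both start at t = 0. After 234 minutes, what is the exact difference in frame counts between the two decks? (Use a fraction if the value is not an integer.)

14040 frames

234 min = 14040 s.
A emits 25 × 14040 = 351000 frames; B emits 24 × 14040 = 336960.
Difference = 14040 frames; B is behind A.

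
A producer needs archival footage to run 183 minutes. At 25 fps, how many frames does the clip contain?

274500 frames

183 min = 10980 s.
Frames = 10980 × 25 = 274500.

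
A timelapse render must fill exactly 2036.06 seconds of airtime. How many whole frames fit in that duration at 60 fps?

122163 frames

Frames = 2036.06 × 60 = 610818/5 ≈ 122163.6000.
Complete frames: 122163.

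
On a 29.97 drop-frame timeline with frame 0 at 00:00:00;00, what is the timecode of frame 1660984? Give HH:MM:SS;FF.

15:23:41;16

Each 10-minute DF block holds 10 × 60 × 30 − 9 × 2 = 17982 frames. 1660984 ÷ 17982 → 92 full blocks, remainder 6640.
Within the partial block the first minute is 1800 frames and each further minute 1798, so 3 further minute boundaries passed. Total skipped labels = 18 × 92 + 2 × 3 = 1662.
Non-drop label index = 1660984 + 1662 = 1662646; at 30 labels/s that is 15:23:41:16, i.e. DF 15:23:41;16.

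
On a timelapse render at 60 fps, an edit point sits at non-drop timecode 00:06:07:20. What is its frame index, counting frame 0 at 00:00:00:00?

22040

Total seconds to the label: (0 × 3600 + 6 × 60 + 7) = 367.
Frame index = 367 × 60 + 20 = 22040.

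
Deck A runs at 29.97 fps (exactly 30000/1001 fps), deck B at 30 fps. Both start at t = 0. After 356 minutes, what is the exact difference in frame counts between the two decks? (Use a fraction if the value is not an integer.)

640800/1001 frames

356 min = 21360 s.
A emits 30000/1001 × 21360 = 640800000/1001 frames; B emits 30 × 21360 = 640800.
Difference = 640800/1001 frames (≈ 640.1598); B is ahead of A.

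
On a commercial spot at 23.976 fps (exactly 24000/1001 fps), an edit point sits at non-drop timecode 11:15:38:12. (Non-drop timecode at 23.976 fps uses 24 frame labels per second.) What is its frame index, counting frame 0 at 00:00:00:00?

972924

Total seconds to the label: (11 × 3600 + 15 × 60 + 38) = 40538.
Frame index = 40538 × 24 + 12 = 972924.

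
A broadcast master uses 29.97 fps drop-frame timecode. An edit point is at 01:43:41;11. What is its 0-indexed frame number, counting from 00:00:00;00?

Complete 10-minute blocks: 10, each 17982 frames → 179820.
Remaining 3 whole minutes in the current block: 1800 + 2 × 1798 = 5396 frames.
Within the current minute: 41 × 30 + 11 − 2 = 1239 (labels ;00/;01 skipped at this minute). Total = 179820 + 5396 + 1239 = 186455.

186455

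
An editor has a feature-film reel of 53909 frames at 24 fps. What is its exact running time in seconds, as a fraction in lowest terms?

53909/24 seconds

Running time = 53909 ÷ (24) = 53909 × 1/24 = 53909/24 s.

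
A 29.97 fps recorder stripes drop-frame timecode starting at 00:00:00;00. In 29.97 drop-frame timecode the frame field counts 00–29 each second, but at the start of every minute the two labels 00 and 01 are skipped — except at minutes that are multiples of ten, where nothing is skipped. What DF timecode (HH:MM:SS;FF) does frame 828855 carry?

07:40:56;03

Ten DF minutes hold 17982 frames, so frame 828855 lies in block 46 (frames 827172–845153) with 1683 frames into that block.
The block's first minute is 1800 frames and the rest 1798 each; 1683 frames reaches minute 0, so 46 × 18 + 0 × 2 = 828 labels have been skipped so far.
Adding those back, label number 828855 + 828 = 829683 at 30 labels/s is 27656 s + 3 f = 7 h 40 min 56 s frame 3, i.e. 07:40:56;03.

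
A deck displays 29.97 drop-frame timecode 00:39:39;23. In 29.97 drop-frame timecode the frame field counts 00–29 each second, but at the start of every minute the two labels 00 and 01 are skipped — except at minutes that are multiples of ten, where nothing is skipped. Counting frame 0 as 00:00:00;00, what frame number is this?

71321

As if non-drop at 30 labels/s: (0 × 3600 + 39 × 60 + 39) × 30 + 23 = 71393.
Minute boundaries passed: 39; those not divisible by 10: 39 − 3 = 36; dropped labels = 2 × 36 = 72.
Actual frame index = 71393 − 72 = 71321.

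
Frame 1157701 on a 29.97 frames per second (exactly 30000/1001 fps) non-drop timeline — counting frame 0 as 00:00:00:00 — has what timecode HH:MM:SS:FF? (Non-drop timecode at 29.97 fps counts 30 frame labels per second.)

1157701 ÷ 30 = 38590 full seconds, remainder 1 frame.
38590 s = 10 h 43 min 10 s.
Timecode: 10:43:10:01.

10:43:10:01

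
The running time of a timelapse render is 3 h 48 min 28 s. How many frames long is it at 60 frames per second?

3 h 48 min 28 s = 13708 s.
Frames = 13708 × 60 = 822480.

822480 frames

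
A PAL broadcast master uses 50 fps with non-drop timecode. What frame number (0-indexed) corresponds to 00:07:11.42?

21592

Total seconds to the label: (0 × 3600 + 7 × 60 + 11) = 431.
Frame index = 431 × 50 + 42 = 21592.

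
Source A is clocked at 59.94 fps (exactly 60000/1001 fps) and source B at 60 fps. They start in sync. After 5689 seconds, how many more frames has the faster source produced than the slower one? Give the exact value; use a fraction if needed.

341340/1001 frames

A emits 60000/1001 × 5689 = 341340000/1001 frames; B emits 60 × 5689 = 341340.
Difference = 341340/1001 frames (≈ 340.9990); B is ahead of A.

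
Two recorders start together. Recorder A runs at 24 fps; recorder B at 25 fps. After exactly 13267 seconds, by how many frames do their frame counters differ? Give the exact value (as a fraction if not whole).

13267 frames

A emits 24 × 13267 = 318408 frames; B emits 25 × 13267 = 331675.
Difference = 13267 frames; B is ahead of A.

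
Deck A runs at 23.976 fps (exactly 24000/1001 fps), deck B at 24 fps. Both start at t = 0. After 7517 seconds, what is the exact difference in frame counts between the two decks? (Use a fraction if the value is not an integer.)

A emits 24000/1001 × 7517 = 180408000/1001 frames; B emits 24 × 7517 = 180408.
Difference = 180408/1001 frames (≈ 180.2278); B is ahead of A.

180408/1001 frames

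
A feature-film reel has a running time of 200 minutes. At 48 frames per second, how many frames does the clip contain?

200 min = 12000 s.
Frames = 12000 × 48 = 576000.

576000 frames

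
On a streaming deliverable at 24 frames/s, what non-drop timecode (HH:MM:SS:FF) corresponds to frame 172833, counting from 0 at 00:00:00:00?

172833 ÷ 24 = 7201 full seconds, remainder 9 frames.
7201 s = 2 h 0 min 1 s.
Timecode: 02:00:01:09.

02:00:01:09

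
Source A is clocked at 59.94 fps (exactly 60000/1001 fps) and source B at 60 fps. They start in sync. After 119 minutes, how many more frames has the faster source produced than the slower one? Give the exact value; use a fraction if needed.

119 min = 7140 s.
A emits 60000/1001 × 7140 = 61200000/143 frames; B emits 60 × 7140 = 428400.
Difference = 61200/143 frames (≈ 427.9720); B is ahead of A.

61200/143 frames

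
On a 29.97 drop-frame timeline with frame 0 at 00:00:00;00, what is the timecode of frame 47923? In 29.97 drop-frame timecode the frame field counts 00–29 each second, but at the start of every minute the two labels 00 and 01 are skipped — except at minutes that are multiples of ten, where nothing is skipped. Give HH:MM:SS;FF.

Ten DF minutes hold 17982 frames, so frame 47923 lies in block 2 (frames 35964–53945) with 11959 frames into that block.
The block's first minute is 1800 frames and the rest 1798 each; 11959 frames reaches minute 6, so 2 × 18 + 6 × 2 = 48 labels have been skipped so far.
Adding those back, label number 47923 + 48 = 47971 at 30 labels/s is 1599 s + 1 f = 0 h 26 min 39 s frame 1, i.e. 00:26:39;01.

00:26:39;01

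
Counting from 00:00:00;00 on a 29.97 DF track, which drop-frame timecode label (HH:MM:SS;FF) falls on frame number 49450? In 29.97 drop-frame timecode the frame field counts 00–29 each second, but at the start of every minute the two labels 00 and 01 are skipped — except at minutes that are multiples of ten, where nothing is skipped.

00:27:30;00

Each 10-minute DF block holds 10 × 60 × 30 − 9 × 2 = 17982 frames. 49450 ÷ 17982 → 2 full blocks, remainder 13486.
Within the partial block the first minute is 1800 frames and each further minute 1798, so 7 further minute boundaries passed. Total skipped labels = 18 × 2 + 2 × 7 = 50.
Non-drop label index = 49450 + 50 = 49500; at 30 labels/s that is 00:27:30:00, i.e. DF 00:27:30;00.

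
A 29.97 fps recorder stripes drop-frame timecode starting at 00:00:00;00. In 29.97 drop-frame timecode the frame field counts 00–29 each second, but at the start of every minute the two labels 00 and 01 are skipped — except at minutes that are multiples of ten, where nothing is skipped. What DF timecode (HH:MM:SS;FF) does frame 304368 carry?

Each 10-minute DF block holds 10 × 60 × 30 − 9 × 2 = 17982 frames. 304368 ÷ 17982 → 16 full blocks, remainder 16656.
Within the partial block the first minute is 1800 frames and each further minute 1798, so 9 further minute boundaries passed. Total skipped labels = 18 × 16 + 2 × 9 = 306.
Non-drop label index = 304368 + 306 = 304674; at 30 labels/s that is 02:49:15:24, i.e. DF 02:49:15;24.

02:49:15;24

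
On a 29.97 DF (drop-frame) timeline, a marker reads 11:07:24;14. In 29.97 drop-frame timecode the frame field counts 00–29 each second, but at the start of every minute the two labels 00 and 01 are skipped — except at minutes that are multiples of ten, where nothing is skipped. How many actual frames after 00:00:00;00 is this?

1200132

As if non-drop at 30 labels/s: (11 × 3600 + 7 × 60 + 24) × 30 + 14 = 1201334.
Minute boundaries passed: 667; those not divisible by 10: 667 − 66 = 601; dropped labels = 2 × 601 = 1202.
Actual frame index = 1201334 − 1202 = 1200132.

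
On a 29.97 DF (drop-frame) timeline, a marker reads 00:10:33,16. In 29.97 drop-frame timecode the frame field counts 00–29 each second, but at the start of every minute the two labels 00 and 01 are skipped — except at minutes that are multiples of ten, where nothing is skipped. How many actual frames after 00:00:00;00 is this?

As if non-drop at 30 labels/s: (0 × 3600 + 10 × 60 + 33) × 30 + 16 = 19006.
Minute boundaries passed: 10; those not divisible by 10: 10 − 1 = 9; dropped labels = 2 × 9 = 18.
Actual frame index = 19006 − 18 = 18988.

18988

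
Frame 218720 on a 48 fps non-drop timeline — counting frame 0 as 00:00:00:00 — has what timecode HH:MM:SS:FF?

218720 ÷ 48 = 4556 full seconds, remainder 32 frames.
4556 s = 1 h 15 min 56 s.
Timecode: 01:15:56:32.

01:15:56:32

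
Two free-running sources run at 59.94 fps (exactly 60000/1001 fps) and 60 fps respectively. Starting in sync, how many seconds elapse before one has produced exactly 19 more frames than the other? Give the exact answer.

19019/60 seconds

The gap grows by |60 − 60000/1001| = 60/1001 frames per second.
Time for a 19-frame gap: 19 ÷ (60/1001) = 19019/60 s.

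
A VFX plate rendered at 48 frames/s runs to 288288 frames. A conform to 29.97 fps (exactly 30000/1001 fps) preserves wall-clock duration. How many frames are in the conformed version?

Target frames = source frames × (target rate / source rate) = 288288 × (30000/1001)/(48) = 288288 × 625/1001 = 180000.

180000 frames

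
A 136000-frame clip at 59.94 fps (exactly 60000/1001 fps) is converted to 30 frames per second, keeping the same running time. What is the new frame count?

Target frames = source frames × (target rate / source rate) = 136000 × (30)/(60000/1001) = 136000 × 1001/2000 = 68068.

68068 frames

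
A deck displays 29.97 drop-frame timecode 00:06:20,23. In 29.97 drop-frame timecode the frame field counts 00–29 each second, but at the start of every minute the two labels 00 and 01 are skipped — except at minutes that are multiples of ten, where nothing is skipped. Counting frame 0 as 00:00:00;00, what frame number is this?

11411

As if non-drop at 30 labels/s: (0 × 3600 + 6 × 60 + 20) × 30 + 23 = 11423.
Minute boundaries passed: 6; those not divisible by 10: 6 − 0 = 6; dropped labels = 2 × 6 = 12.
Actual frame index = 11423 − 12 = 11411.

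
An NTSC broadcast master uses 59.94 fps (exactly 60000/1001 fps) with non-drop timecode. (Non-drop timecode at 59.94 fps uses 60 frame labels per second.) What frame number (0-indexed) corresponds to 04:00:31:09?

Total seconds to the label: (4 × 3600 + 0 × 60 + 31) = 14431.
Frame index = 14431 × 60 + 9 = 865869.

865869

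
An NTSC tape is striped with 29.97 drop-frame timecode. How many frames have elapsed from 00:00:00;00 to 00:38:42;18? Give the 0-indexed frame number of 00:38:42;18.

69608

As if non-drop at 30 labels/s: (0 × 3600 + 38 × 60 + 42) × 30 + 18 = 69678.
Minute boundaries passed: 38; those not divisible by 10: 38 − 3 = 35; dropped labels = 2 × 35 = 70.
Actual frame index = 69678 − 70 = 69608.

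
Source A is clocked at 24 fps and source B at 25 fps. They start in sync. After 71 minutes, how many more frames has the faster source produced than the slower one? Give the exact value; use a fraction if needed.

71 min = 4260 s.
A emits 24 × 4260 = 102240 frames; B emits 25 × 4260 = 106500.
Difference = 4260 frames; B is ahead of A.

4260 frames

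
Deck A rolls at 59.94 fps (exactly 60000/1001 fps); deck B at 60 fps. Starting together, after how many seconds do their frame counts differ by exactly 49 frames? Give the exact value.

49049/60 seconds

The gap grows by |60 − 60000/1001| = 60/1001 frames per second.
Time for a 49-frame gap: 49 ÷ (60/1001) = 49049/60 s.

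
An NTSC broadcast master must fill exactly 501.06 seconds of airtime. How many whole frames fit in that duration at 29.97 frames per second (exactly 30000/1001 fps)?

15016 frames

Frames = 501.06 × 30000/1001 = 2147400/143 ≈ 15016.7832.
Complete frames: 15016.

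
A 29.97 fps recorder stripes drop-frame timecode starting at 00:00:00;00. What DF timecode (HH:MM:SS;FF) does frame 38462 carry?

00:21:23;10

Ten DF minutes hold 17982 frames, so frame 38462 lies in block 2 (frames 35964–53945) with 2498 frames into that block.
The block's first minute is 1800 frames and the rest 1798 each; 2498 frames reaches minute 1, so 2 × 18 + 1 × 2 = 38 labels have been skipped so far.
Adding those back, label number 38462 + 38 = 38500 at 30 labels/s is 1283 s + 10 f = 0 h 21 min 23 s frame 10, i.e. 00:21:23;10.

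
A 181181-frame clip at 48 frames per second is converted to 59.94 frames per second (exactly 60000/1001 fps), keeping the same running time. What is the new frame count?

226250 frames

Target frames = source frames × (target rate / source rate) = 181181 × (60000/1001)/(48) = 181181 × 1250/1001 = 226250.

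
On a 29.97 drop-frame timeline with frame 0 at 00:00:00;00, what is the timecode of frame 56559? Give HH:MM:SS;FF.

00:31:27;05

Each 10-minute DF block holds 10 × 60 × 30 − 9 × 2 = 17982 frames. 56559 ÷ 17982 → 3 full blocks, remainder 2613.
Within the partial block the first minute is 1800 frames and each further minute 1798, so 1 further minute boundary passed. Total skipped labels = 18 × 3 + 2 × 1 = 56.
Non-drop label index = 56559 + 56 = 56615; at 30 labels/s that is 00:31:27:05, i.e. DF 00:31:27;05.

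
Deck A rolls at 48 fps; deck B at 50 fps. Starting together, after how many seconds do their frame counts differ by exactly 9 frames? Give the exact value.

4.5 seconds

The gap grows by |50 − 48| = 2 frames per second.
Time for a 9-frame gap: 9 ÷ (2) = 4.5 s.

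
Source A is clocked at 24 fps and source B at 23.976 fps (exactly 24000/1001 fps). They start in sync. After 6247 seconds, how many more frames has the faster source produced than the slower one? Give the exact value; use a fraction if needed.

A emits 24 × 6247 = 149928 frames; B emits 24000/1001 × 6247 = 149928000/1001.
Difference = 149928/1001 frames (≈ 149.7782); B is behind A.

149928/1001 frames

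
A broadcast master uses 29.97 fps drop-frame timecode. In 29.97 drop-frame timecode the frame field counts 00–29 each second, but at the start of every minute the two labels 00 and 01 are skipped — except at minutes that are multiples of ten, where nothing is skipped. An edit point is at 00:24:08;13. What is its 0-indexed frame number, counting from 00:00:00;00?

43409

Complete 10-minute blocks: 2, each 17982 frames → 35964.
Remaining 4 whole minutes in the current block: 1800 + 3 × 1798 = 7194 frames.
Within the current minute: 8 × 30 + 13 − 2 = 251 (labels ;00/;01 skipped at this minute). Total = 35964 + 7194 + 251 = 43409.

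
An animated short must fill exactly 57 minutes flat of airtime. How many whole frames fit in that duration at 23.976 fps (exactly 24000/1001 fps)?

57 min = 3420 s.
Frames = 3420 × 24000/1001 = 82080000/1001 ≈ 81998.0020.
Complete frames: 81998.

81998 frames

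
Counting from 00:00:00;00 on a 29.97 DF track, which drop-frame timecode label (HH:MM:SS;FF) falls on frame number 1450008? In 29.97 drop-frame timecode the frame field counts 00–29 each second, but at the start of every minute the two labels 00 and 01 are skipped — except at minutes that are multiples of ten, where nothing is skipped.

13:26:22;00

Ten DF minutes hold 17982 frames, so frame 1450008 lies in block 80 (frames 1438560–1456541) with 11448 frames into that block.
The block's first minute is 1800 frames and the rest 1798 each; 11448 frames reaches minute 6, so 80 × 18 + 6 × 2 = 1452 labels have been skipped so far.
Adding those back, label number 1450008 + 1452 = 1451460 at 30 labels/s is 48382 s + 0 f = 13 h 26 min 22 s frame 0, i.e. 13:26:22;00.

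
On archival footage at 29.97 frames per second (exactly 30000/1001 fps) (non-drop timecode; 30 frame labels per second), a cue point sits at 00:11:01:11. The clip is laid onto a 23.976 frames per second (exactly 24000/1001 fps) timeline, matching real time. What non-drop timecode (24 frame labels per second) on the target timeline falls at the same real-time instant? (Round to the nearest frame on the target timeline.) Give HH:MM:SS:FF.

Source frame index: (0×3600 + 11×60 + 1) × 30 + 11 = 19841.
Real time: 19841 / (30000/1001) = 19860841/30000 s.
Target frame: (19860841/30000) × (24000/1001) = 79364/5 ≈ 15872.800 → 15873.
At 24 labels/s: frame 15873 → 00:11:01:09.

00:11:01:09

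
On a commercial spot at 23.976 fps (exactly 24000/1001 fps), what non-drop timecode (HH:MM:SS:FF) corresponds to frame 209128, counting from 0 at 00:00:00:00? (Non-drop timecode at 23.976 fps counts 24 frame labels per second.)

209128 ÷ 24 = 8713 full seconds, remainder 16 frames.
8713 s = 2 h 25 min 13 s.
Timecode: 02:25:13:16.

02:25:13:16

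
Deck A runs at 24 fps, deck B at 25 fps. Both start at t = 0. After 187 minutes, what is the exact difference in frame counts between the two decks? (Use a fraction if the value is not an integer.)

187 min = 11220 s.
A emits 24 × 11220 = 269280 frames; B emits 25 × 11220 = 280500.
Difference = 11220 frames; B is ahead of A.

11220 frames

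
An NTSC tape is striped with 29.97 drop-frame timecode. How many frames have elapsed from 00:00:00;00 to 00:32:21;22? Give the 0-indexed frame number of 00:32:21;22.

58194

As if non-drop at 30 labels/s: (0 × 3600 + 32 × 60 + 21) × 30 + 22 = 58252.
Minute boundaries passed: 32; those not divisible by 10: 32 − 3 = 29; dropped labels = 2 × 29 = 58.
Actual frame index = 58252 − 58 = 58194.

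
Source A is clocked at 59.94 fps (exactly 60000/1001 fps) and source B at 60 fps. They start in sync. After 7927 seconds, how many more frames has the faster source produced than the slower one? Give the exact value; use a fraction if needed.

A emits 60000/1001 × 7927 = 475620000/1001 frames; B emits 60 × 7927 = 475620.
Difference = 475620/1001 frames (≈ 475.1449); B is ahead of A.

475620/1001 frames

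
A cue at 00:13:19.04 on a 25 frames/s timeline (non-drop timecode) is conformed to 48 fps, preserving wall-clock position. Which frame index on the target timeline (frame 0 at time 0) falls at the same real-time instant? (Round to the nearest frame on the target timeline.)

frame 38360

Source frame index: (0×3600 + 13×60 + 19) × 25 + 4 = 19979.
Real time: 19979 / (25) = 19979/25 s.
Target frame: (19979/25) × (48) = 958992/25 ≈ 38359.680 → 38360.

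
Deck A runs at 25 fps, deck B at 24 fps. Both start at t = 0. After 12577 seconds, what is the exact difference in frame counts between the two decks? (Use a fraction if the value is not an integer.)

A emits 25 × 12577 = 314425 frames; B emits 24 × 12577 = 301848.
Difference = 12577 frames; B is behind A.

12577 frames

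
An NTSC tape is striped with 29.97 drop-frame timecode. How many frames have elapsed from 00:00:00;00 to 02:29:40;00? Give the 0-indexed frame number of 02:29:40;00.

269130

Complete 10-minute blocks: 14, each 17982 frames → 251748.
Remaining 9 whole minutes in the current block: 1800 + 8 × 1798 = 16184 frames.
Within the current minute: 40 × 30 + 0 − 2 = 1198 (labels ;00/;01 skipped at this minute). Total = 251748 + 16184 + 1198 = 269130.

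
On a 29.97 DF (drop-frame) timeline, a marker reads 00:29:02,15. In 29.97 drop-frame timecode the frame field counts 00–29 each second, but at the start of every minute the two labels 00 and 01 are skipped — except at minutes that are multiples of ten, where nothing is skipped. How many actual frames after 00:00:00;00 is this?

As if non-drop at 30 labels/s: (0 × 3600 + 29 × 60 + 2) × 30 + 15 = 52275.
Minute boundaries passed: 29; those not divisible by 10: 29 − 2 = 27; dropped labels = 2 × 27 = 54.
Actual frame index = 52275 − 54 = 52221.

52221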